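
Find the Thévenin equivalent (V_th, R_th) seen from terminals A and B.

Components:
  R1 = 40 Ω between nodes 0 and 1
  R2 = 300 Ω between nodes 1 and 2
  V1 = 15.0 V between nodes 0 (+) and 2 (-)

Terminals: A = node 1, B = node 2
Step 1 — V_th is the open-circuit voltage V_A - V_B (nothing connected across the terminals).
Nodal analysis, taking node 2 as the 0 V reference.
Source V1 fixes V_0 = 15 V.
KCL at each unknown node (sum of currents leaving = 0; resistances in Ω):
  Node 1: (V_1 - 15)/40 + (V_1 - 0)/300 = 0
Collecting terms: 0.02833 × V_1 = 0.375  =>  V_1 = 13.24 V
V_th = V_1 - V_2 = 13.24 - 0 = 13.24 V
Step 2 — R_th: zero the source — replace V1 by a short circuit (node 2 merges into node 0) — and find the resistance seen between A (node 1) and B (node 0).
Reduce the network between node 1 (A) and node 0 (B) by series/parallel combination:
  Rp1 = R1 ‖ R2 (parallel, both between nodes 0 and 1) = 1/(1/40 + 1/300) = 35.29 Ω
R_th = 35.29 Ω

Final answer: V_th = 13.24 V, R_th = 35.29 Ω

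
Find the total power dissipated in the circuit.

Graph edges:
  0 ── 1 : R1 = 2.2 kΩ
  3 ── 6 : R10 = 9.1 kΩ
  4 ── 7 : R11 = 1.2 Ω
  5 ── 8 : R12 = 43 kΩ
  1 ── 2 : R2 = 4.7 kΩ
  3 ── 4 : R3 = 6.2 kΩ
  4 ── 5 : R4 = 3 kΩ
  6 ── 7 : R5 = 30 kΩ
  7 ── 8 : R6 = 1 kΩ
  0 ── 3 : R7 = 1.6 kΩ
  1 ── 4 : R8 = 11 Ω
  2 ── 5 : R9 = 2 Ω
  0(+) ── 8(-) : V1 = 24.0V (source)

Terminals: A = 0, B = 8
Nodal analysis, taking node 8 as the 0 V reference.
Source V1 fixes V_0 = 24 V.
KCL at each unknown node (sum of currents leaving = 0; resistances in Ω):
  Node 1: (V_1 - 24)/2200 + (V_1 - V_2)/4700 + (V_1 - V_4)/11 = 0
  Node 2: (V_2 - V_1)/4700 + (V_2 - V_5)/2 = 0
  Node 3: (V_3 - V_4)/6200 + (V_3 - 24)/1600 + (V_3 - V_6)/9100 = 0
  Node 4: (V_4 - V_3)/6200 + (V_4 - V_5)/3000 + (V_4 - V_1)/11 + (V_4 - V_7)/1.2 = 0
  Node 5: (V_5 - V_4)/3000 + (V_5 - V_2)/2 + (V_5 - 0)/43000 = 0
  Node 6: (V_6 - V_7)/30000 + (V_6 - V_3)/9100 = 0
  Node 7: (V_7 - V_6)/30000 + (V_7 - 0)/1000 + (V_7 - V_4)/1.2 = 0
Collecting terms (coefficients in siemens):
  0.09158·V_1 - 0.0002128·V_2 - 0.09091·V_4 = 0.01091
  0.5002·V_2 - 0.0002128·V_1 - 0.5·V_5 = 0
  0.0008962·V_3 - 0.0001613·V_4 - 0.0001099·V_6 = 0.015
  0.9247·V_4 - 0.09091·V_1 - 0.0001613·V_3 - 0.0003333·V_5 - 0.8333·V_7 = 0
  0.5004·V_5 - 0.5·V_2 - 0.0003333·V_4 = 0
  0.0001432·V_6 - 0.0001099·V_3 - 0.00003333·V_7 = 0
  0.8344·V_7 - 0.8333·V_4 - 0.00003333·V_6 = 0
Solving these 7 simultaneous equations (Gaussian elimination) gives:
  V_1 = 8.921 V, V_2 = 8.513 V, V_3 = 20.51 V, V_4 = 8.846 V
  V_5 = 8.513 V, V_6 = 17.79 V, V_7 = 8.836 V
Power in each resistor, P = (ΔV)²/R:
  P_R1 = (24 - 8.921)²/2200 = 0.1034 W
  P_R2 = (8.921 - 8.513)²/4700 = 0.00003539 W
  P_R3 = (20.51 - 8.846)²/6200 = 0.02195 W
  P_R4 = (8.846 - 8.513)²/3000 = 0.00003709 W
  P_R5 = (17.79 - 8.836)²/30000 = 0.002675 W
  P_R6 = (8.836 - 0)²/1000 = 0.07808 W
  P_R7 = (24 - 20.51)²/1600 = 0.007605 W
  P_R8 = (8.921 - 8.846)²/11 = 0.0005038 W
  P_R9 = (8.513 - 8.513)²/2 = 0.00000001506 W
  P_R10 = (20.51 - 17.79)²/9100 = 0.0008114 W
  P_R11 = (8.846 - 8.836)²/1.2 = 0.00008747 W
  P_R12 = (8.513 - 0)²/43000 = 0.001685 W
P_total = P_R1 + P_R2 + P_R3 + P_R4 + P_R5 + P_R6 + P_R7 + P_R8 + P_R9 + P_R10 + P_R11 + P_R12 = 0.2168 W

Final answer: 0.2168 W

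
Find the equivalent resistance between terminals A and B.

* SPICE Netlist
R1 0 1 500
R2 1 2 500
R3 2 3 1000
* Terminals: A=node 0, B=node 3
Reduce the network between node 0 (A) and node 3 (B) by series/parallel combination:
  Rs1 = R1 + R2 (series, joined only at node 1) = 500 + 500 = 1000 Ω
  Rs2 = R3 + Rs1 (series, joined only at node 2) = 1000 + 1000 = 2000 Ω
R_eq = 2 kΩ

Final answer: 2 kΩ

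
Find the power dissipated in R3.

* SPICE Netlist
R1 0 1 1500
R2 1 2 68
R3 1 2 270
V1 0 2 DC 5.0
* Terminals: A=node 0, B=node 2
Nodal analysis, taking node 2 as the 0 V reference.
Source V1 fixes V_0 = 5 V.
KCL at each unknown node (sum of currents leaving = 0; resistances in Ω):
  Node 1: (V_1 - 5)/1500 + (V_1 - 0)/68 + (V_1 - 0)/270 = 0
Collecting terms: 0.01908 × V_1 = 0.003333  =>  V_1 = 0.1747 V
I_R3 = (V_1 - V_2)/R3 = (0.1747 - 0)/270 = 0.0006472 A
P_R3 = I_R3² × R3 = (0.0006472)² × 270 = 0.0001131 W

Final answer: 0.0001131 W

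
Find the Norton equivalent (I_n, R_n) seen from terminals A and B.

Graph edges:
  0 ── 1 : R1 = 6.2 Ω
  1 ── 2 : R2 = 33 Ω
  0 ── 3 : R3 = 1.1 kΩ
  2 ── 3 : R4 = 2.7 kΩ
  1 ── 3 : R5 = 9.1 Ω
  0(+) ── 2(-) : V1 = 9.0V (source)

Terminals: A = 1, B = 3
Find the Thévenin equivalent first; then I_n = V_th/R_th and R_n = R_th.
Step 1 — V_th is the open-circuit voltage V_A - V_B (nothing connected across the terminals).
Nodal analysis, taking node 2 as the 0 V reference.
Source V1 fixes V_0 = 9 V.
KCL at each unknown node (sum of currents leaving = 0; resistances in Ω):
  Node 1: (V_1 - 9)/6.2 + (V_1 - 0)/33 + (V_1 - V_3)/9.1 = 0
  Node 3: (V_3 - 9)/1100 + (V_3 - 0)/2700 + (V_3 - V_1)/9.1 = 0
Collecting terms (coefficients in siemens):
  0.3015·V_1 - 0.1099·V_3 = 1.452
  0.1112·V_3 - 0.1099·V_1 = 0.008182
Determinant D = (0.3015)(0.1112) - (-0.1099)(-0.1099) = 0.02144
V_1 = [(1.452)(0.1112) - (-0.1099)(0.008182)]/D = 7.569 V
V_3 = [(0.3015)(0.008182) - (1.452)(-0.1099)]/D = 7.555 V
V_th = V_1 - V_3 = 7.569 - 7.555 = 0.01351 V
Step 2 — R_th: zero the source — replace V1 by a short circuit (node 2 merges into node 0) — and find the resistance seen between A (node 1) and B (node 3).
Reduce the network between node 1 (A) and node 3 (B) by series/parallel combination:
  Rp1 = R1 ‖ R2 (parallel, both between nodes 0 and 1) = 1/(1/6.2 + 1/33) = 5.219 Ω
  Rp2 = R3 ‖ R4 (parallel, both between nodes 0 and 3) = 1/(1/1100 + 1/2700) = 781.6 Ω
  Rs1 = Rp1 + Rp2 (series, joined only at node 0) = 5.219 + 781.6 = 786.8 Ω
  Rp3 = R5 ‖ Rs1 (parallel, both between nodes 1 and 3) = 1/(1/9.1 + 1/786.8) = 8.996 Ω
R_th = 8.996 Ω
I_n = V_th/R_th = 0.01351/8.996 = 0.001502 A, and R_n = R_th = 8.996 Ω

Final answer: I_n = 0.001502 A, R_n = 8.996 Ω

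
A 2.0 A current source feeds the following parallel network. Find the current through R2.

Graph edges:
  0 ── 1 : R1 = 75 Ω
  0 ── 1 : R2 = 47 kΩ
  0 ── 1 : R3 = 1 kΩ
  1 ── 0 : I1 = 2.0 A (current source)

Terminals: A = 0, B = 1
All resistors sit directly between nodes 0 and 1, so they are in parallel and share one voltage V; the full source current 2 A splits among them.
1/R_par = 1/75 + 1/47000 + 1/1000 = 0.01435 S  =>  R_par = 69.66 Ω
V = I × R_par = 2 × 69.66 = 139.3 V
I_R2 = V/R2 = 139.3/47000 = 0.002964 A

Final answer: 0.002964 A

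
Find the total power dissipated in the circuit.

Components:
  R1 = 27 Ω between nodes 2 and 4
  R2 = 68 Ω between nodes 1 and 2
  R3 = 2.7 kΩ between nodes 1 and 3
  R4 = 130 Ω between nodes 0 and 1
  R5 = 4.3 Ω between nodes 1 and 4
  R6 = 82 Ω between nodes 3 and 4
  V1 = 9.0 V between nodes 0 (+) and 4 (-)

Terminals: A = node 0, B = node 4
Nodal analysis, taking node 4 as the 0 V reference.
Source V1 fixes V_0 = 9 V.
KCL at each unknown node (sum of currents leaving = 0; resistances in Ω):
  Node 1: (V_1 - V_2)/68 + (V_1 - V_3)/2700 + (V_1 - 9)/130 + (V_1 - 0)/4.3 = 0
  Node 2: (V_2 - 0)/27 + (V_2 - V_1)/68 = 0
  Node 3: (V_3 - V_1)/2700 + (V_3 - 0)/82 = 0
Collecting terms (coefficients in siemens):
  0.2553·V_1 - 0.01471·V_2 - 0.0003704·V_3 = 0.06923
  0.05174·V_2 - 0.01471·V_1 = 0
  0.01257·V_3 - 0.0003704·V_1 = 0
Solving these 3 simultaneous equations (Gaussian elimination) gives:
  V_1 = 0.2757 V, V_2 = 0.07835 V, V_3 = 0.008125 V
Power in each resistor, P = (ΔV)²/R:
  P_R1 = (0.07835 - 0)²/27 = 0.0002274 W
  P_R2 = (0.2757 - 0.07835)²/68 = 0.0005726 W
  P_R3 = (0.2757 - 0.008125)²/2700 = 0.00002651 W
  P_R4 = (9 - 0.2757)²/130 = 0.5855 W
  P_R5 = (0.2757 - 0)²/4.3 = 0.01767 W
  P_R6 = (0.008125 - 0)²/82 = 0.0000008052 W
P_total = P_R1 + P_R2 + P_R3 + P_R4 + P_R5 + P_R6 = 0.604 W

Final answer: 0.604 W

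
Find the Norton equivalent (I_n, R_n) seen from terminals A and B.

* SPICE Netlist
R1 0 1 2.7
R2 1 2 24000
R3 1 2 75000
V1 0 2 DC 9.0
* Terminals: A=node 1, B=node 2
Find the Thévenin equivalent first; then I_n = V_th/R_th and R_n = R_th.
Step 1 — V_th is the open-circuit voltage V_A - V_B (nothing connected across the terminals).
Nodal analysis, taking node 2 as the 0 V reference.
Source V1 fixes V_0 = 9 V.
KCL at each unknown node (sum of currents leaving = 0; resistances in Ω):
  Node 1: (V_1 - 9)/2.7 + (V_1 - 0)/24000 + (V_1 - 0)/75000 = 0
Collecting terms: 0.3704 × V_1 = 3.333  =>  V_1 = 8.999 V
V_th = V_1 - V_2 = 8.999 - 0 = 8.999 V
Step 2 — R_th: zero the source — replace V1 by a short circuit (node 2 merges into node 0) — and find the resistance seen between A (node 1) and B (node 0).
Reduce the network between node 1 (A) and node 0 (B) by series/parallel combination:
  Rp1 = R1 ‖ R2 ‖ R3 (parallel, all between nodes 0 and 1) = 1/(1/2.7 + 1/24000 + 1/75000) = 2.7 Ω
R_th = 2.7 Ω
I_n = V_th/R_th = 8.999/2.7 = 3.333 A, and R_n = R_th = 2.7 Ω

Final answer: I_n = 3.333 A, R_n = 2.7 Ω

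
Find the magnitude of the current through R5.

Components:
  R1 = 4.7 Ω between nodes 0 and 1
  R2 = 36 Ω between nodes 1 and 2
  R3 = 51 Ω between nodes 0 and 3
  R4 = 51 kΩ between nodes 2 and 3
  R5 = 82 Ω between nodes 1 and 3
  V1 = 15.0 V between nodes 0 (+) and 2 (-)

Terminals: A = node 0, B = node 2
Nodal analysis, taking node 2 as the 0 V reference.
Source V1 fixes V_0 = 15 V.
KCL at each unknown node (sum of currents leaving = 0; resistances in Ω):
  Node 1: (V_1 - 15)/4.7 + (V_1 - 0)/36 + (V_1 - V_3)/82 = 0
  Node 3: (V_3 - 15)/51 + (V_3 - 0)/51000 + (V_3 - V_1)/82 = 0
Collecting terms (coefficients in siemens):
  0.2527·V_1 - 0.0122·V_3 = 3.191
  0.03182·V_3 - 0.0122·V_1 = 0.2941
Determinant D = (0.2527)(0.03182) - (-0.0122)(-0.0122) = 0.007894
V_1 = [(3.191)(0.03182) - (-0.0122)(0.2941)]/D = 13.32 V
V_3 = [(0.2527)(0.2941) - (3.191)(-0.0122)]/D = 14.35 V
I_R5 = (V_1 - V_3)/R5 = (13.32 - 14.35)/82 = -0.01252 A
|I_R5| = 0.01252 A

Final answer: |I_R5| = 0.01252 A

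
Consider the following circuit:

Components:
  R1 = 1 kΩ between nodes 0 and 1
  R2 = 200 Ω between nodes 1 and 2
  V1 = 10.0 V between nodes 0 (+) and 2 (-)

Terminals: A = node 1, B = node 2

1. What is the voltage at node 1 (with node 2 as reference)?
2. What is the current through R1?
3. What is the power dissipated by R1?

Nodal analysis, taking node 2 as the 0 V reference.
Source V1 fixes V_0 = 10 V.
KCL at each unknown node (sum of currents leaving = 0; resistances in Ω):
  Node 1: (V_1 - 10)/1000 + (V_1 - 0)/200 = 0
Collecting terms: 0.006 × V_1 = 0.01  =>  V_1 = 1.667 V
Part 1:
  Read off the nodal solution: V_1 = 1.667 V
Part 2:
  I_R1 = (V_0 - V_1)/R1 = (10 - 1.667)/1000 = 0.008333 A
  Magnitude: I_R1 = 0.008333 A
Part 3:
  I_R1 = (V_0 - V_1)/R1 = (10 - 1.667)/1000 = 0.008333 A
  P_R1 = I_R1² × R1 = (0.008333)² × 1000 = 0.06944 W

Final answers:
1. V_1 = 1.667 V
2. I_R1 = 0.008333 A
3. P_R1 = 0.06944 W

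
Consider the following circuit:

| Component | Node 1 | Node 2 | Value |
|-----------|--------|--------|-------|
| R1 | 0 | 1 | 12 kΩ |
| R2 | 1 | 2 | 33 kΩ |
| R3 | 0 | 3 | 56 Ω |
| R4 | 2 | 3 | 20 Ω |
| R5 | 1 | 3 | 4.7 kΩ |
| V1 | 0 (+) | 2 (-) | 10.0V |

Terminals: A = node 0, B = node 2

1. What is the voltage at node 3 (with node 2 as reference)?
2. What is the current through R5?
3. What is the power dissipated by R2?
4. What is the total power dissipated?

Nodal analysis, taking node 2 as the 0 V reference.
Source V1 fixes V_0 = 10 V.
KCL at each unknown node (sum of currents leaving = 0; resistances in Ω):
  Node 1: (V_1 - 10)/12000 + (V_1 - 0)/33000 + (V_1 - V_3)/4700 = 0
  Node 3: (V_3 - 10)/56 + (V_3 - 0)/20 + (V_3 - V_1)/4700 = 0
Collecting terms (coefficients in siemens):
  0.0003264·V_1 - 0.0002128·V_3 = 0.0008333
  0.06807·V_3 - 0.0002128·V_1 = 0.1786
Determinant D = (0.0003264)(0.06807) - (-0.0002128)(-0.0002128) = 0.00002217
V_1 = [(0.0008333)(0.06807) - (-0.0002128)(0.1786)]/D = 4.272 V
V_3 = [(0.0003264)(0.1786) - (0.0008333)(-0.0002128)]/D = 2.637 V
Part 1:
  Read off the nodal solution: V_3 = 2.637 V
Part 2:
  I_R5 = (V_1 - V_3)/R5 = (4.272 - 2.637)/4700 = 0.0003479 A
  Magnitude: I_R5 = 0.0003479 A
Part 3:
  I_R2 = (V_1 - V_2)/R2 = (4.272 - 0)/33000 = 0.0001294 A
  P_R2 = I_R2² × R2 = (0.0001294)² × 33000 = 0.000553 W
Part 4:
  Power in each resistor, P = (ΔV)²/R:
    P_R1 = (10 - 4.272)²/12000 = 0.002734 W
    P_R2 = (4.272 - 0)²/33000 = 0.000553 W
    P_R3 = (10 - 2.637)²/56 = 0.9682 W
    P_R4 = (0 - 2.637)²/20 = 0.3476 W
    P_R5 = (4.272 - 2.637)²/4700 = 0.0005689 W
  P_total = P_R1 + P_R2 + P_R3 + P_R4 + P_R5 = 1.32 W

Final answers:
1. V_3 = 2.637 V
2. I_R5 = 0.0003479 A
3. P_R2 = 0.000553 W
4. P_total = 1.32 W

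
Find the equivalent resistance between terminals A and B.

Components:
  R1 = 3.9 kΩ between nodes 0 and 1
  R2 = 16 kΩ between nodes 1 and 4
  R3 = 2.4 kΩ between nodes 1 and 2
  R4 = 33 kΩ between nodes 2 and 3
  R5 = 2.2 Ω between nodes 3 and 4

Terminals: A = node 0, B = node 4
Reduce the network between node 0 (A) and node 4 (B) by series/parallel combination:
  Rs1 = R3 + R4 (series, joined only at node 2) = 2400 + 33000 = 35400 Ω
  Rs2 = R5 + Rs1 (series, joined only at node 3) = 2.2 + 35400 = 35400 Ω
  Rp1 = R2 ‖ Rs2 (parallel, both between nodes 1 and 4) = 1/(1/16000 + 1/35400) = 11020 Ω
  Rs3 = R1 + Rp1 (series, joined only at node 1) = 3900 + 11020 = 14920 Ω
R_eq = 14.92 kΩ

Final answer: 14.92 kΩ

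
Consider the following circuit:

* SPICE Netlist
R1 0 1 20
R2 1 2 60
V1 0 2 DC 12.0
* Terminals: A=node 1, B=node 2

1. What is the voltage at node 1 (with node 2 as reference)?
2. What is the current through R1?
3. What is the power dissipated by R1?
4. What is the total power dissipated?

Nodal analysis, taking node 2 as the 0 V reference.
Source V1 fixes V_0 = 12 V.
KCL at each unknown node (sum of currents leaving = 0; resistances in Ω):
  Node 1: (V_1 - 12)/20 + (V_1 - 0)/60 = 0
Collecting terms: 0.06667 × V_1 = 0.6  =>  V_1 = 9 V
Part 1:
  Read off the nodal solution: V_1 = 9 V
Part 2:
  I_R1 = (V_0 - V_1)/R1 = (12 - 9)/20 = 0.15 A
  Magnitude: I_R1 = 0.15 A
Part 3:
  I_R1 = (V_0 - V_1)/R1 = (12 - 9)/20 = 0.15 A
  P_R1 = I_R1² × R1 = (0.15)² × 20 = 0.45 W
Part 4:
  Power in each resistor, P = (ΔV)²/R:
    P_R1 = (12 - 9)²/20 = 0.45 W
    P_R2 = (9 - 0)²/60 = 1.35 W
  P_total = P_R1 + P_R2 = 1.8 W

Final answers:
1. V_1 = 9 V
2. I_R1 = 0.15 A
3. P_R1 = 0.45 W
4. P_total = 1.8 W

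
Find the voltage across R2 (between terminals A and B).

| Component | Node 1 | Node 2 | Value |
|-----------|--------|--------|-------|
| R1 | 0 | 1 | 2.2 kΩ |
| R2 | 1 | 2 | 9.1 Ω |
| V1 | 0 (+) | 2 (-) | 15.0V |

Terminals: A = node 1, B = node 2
R1 and R2 are in series across V1 (node 0 → node 1 → node 2), and the output A–B is taken across R2, so this is a voltage divider.
Series current: I = V1/(R1 + R2) = 15/(2200 + 9.1) = 15/2209 = 0.00679 A
V_R2 = I × R2 = V1 × R2/(R1 + R2) = 15 × 9.1/2209 = 0.06179 V

Final answer: 0.06179 V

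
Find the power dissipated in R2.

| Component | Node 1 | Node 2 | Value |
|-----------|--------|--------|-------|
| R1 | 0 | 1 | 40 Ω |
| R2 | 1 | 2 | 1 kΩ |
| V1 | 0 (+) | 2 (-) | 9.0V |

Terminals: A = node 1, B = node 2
Nodal analysis, taking node 2 as the 0 V reference.
Source V1 fixes V_0 = 9 V.
KCL at each unknown node (sum of currents leaving = 0; resistances in Ω):
  Node 1: (V_1 - 9)/40 + (V_1 - 0)/1000 = 0
Collecting terms: 0.026 × V_1 = 0.225  =>  V_1 = 8.654 V
I_R2 = (V_1 - V_2)/R2 = (8.654 - 0)/1000 = 0.008654 A
P_R2 = I_R2² × R2 = (0.008654)² × 1000 = 0.07489 W

Final answer: 0.07489 W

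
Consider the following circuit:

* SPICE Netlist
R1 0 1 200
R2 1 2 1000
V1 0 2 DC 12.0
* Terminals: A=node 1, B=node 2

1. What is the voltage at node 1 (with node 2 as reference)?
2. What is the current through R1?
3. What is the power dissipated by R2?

Nodal analysis, taking node 2 as the 0 V reference.
Source V1 fixes V_0 = 12 V.
KCL at each unknown node (sum of currents leaving = 0; resistances in Ω):
  Node 1: (V_1 - 12)/200 + (V_1 - 0)/1000 = 0
Collecting terms: 0.006 × V_1 = 0.06  =>  V_1 = 10 V
Part 1:
  Read off the nodal solution: V_1 = 10 V
Part 2:
  I_R1 = (V_0 - V_1)/R1 = (12 - 10)/200 = 0.01 A
  Magnitude: I_R1 = 0.01 A
Part 3:
  I_R2 = (V_1 - V_2)/R2 = (10 - 0)/1000 = 0.01 A
  P_R2 = I_R2² × R2 = (0.01)² × 1000 = 0.1 W

Final answers:
1. V_1 = 10 V
2. I_R1 = 0.01 A
3. P_R2 = 0.1 W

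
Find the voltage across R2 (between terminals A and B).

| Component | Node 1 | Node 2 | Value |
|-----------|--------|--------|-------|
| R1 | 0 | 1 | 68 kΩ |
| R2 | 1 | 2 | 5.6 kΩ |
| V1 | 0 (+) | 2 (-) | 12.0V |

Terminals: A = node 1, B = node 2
R1 and R2 are in series across V1 (node 0 → node 1 → node 2), and the output A–B is taken across R2, so this is a voltage divider.
Series current: I = V1/(R1 + R2) = 12/(68000 + 5600) = 12/73600 = 0.000163 A
V_R2 = I × R2 = V1 × R2/(R1 + R2) = 12 × 5600/73600 = 0.913 V

Final answer: 0.913 V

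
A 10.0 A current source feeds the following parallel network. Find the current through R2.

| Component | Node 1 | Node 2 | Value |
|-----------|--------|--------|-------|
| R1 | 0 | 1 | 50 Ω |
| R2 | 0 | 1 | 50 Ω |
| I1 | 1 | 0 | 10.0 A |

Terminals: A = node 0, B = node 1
All resistors sit directly between nodes 0 and 1, so they are in parallel and share one voltage V; the full source current 10 A splits among them.
1/R_par = 1/50 + 1/50 = 0.04 S  =>  R_par = 25 Ω
V = I × R_par = 10 × 25 = 250 V
I_R2 = V/R2 = 250/50 = 5 A

Final answer: 5 A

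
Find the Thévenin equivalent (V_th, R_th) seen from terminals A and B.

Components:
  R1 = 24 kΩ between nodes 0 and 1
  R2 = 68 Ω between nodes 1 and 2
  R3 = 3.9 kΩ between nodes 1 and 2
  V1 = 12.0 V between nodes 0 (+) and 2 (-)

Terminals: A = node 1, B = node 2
Step 1 — V_th is the open-circuit voltage V_A - V_B (nothing connected across the terminals).
Nodal analysis, taking node 2 as the 0 V reference.
Source V1 fixes V_0 = 12 V.
KCL at each unknown node (sum of currents leaving = 0; resistances in Ω):
  Node 1: (V_1 - 12)/24000 + (V_1 - 0)/68 + (V_1 - 0)/3900 = 0
Collecting terms: 0.015 × V_1 = 0.0005  =>  V_1 = 0.03332 V
V_th = V_1 - V_2 = 0.03332 - 0 = 0.03332 V
Step 2 — R_th: zero the source — replace V1 by a short circuit (node 2 merges into node 0) — and find the resistance seen between A (node 1) and B (node 0).
Reduce the network between node 1 (A) and node 0 (B) by series/parallel combination:
  Rp1 = R1 ‖ R2 ‖ R3 (parallel, all between nodes 0 and 1) = 1/(1/24000 + 1/68 + 1/3900) = 66.65 Ω
R_th = 66.65 Ω

Final answer: V_th = 0.03332 V, R_th = 66.65 Ω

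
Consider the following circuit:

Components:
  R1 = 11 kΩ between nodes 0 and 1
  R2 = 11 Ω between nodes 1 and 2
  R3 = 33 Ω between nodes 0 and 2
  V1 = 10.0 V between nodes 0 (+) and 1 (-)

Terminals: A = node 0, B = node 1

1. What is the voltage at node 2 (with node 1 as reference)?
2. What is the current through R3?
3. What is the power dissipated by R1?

Nodal analysis, taking node 1 as the 0 V reference.
Source V1 fixes V_0 = 10 V.
KCL at each unknown node (sum of currents leaving = 0; resistances in Ω):
  Node 2: (V_2 - 0)/11 + (V_2 - 10)/33 = 0
Collecting terms: 0.1212 × V_2 = 0.303  =>  V_2 = 2.5 V
Part 1:
  Read off the nodal solution: V_2 = 2.5 V
Part 2:
  I_R3 = (V_0 - V_2)/R3 = (10 - 2.5)/33 = 0.2273 A
  Magnitude: I_R3 = 0.2273 A
Part 3:
  I_R1 = (V_0 - V_1)/R1 = (10 - 0)/11000 = 0.0009091 A
  P_R1 = I_R1² × R1 = (0.0009091)² × 11000 = 0.009091 W

Final answers:
1. V_2 = 2.5 V
2. I_R3 = 0.2273 A
3. P_R1 = 0.009091 W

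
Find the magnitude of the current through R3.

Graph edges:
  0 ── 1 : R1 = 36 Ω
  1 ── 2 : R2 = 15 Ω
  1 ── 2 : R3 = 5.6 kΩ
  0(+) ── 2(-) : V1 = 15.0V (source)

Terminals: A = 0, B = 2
Nodal analysis, taking node 2 as the 0 V reference.
Source V1 fixes V_0 = 15 V.
KCL at each unknown node (sum of currents leaving = 0; resistances in Ω):
  Node 1: (V_1 - 15)/36 + (V_1 - 0)/15 + (V_1 - 0)/5600 = 0
Collecting terms: 0.09462 × V_1 = 0.4167  =>  V_1 = 4.403 V
I_R3 = (V_1 - V_2)/R3 = (4.403 - 0)/5600 = 0.0007863 A
|I_R3| = 0.0007863 A

Final answer: |I_R3| = 0.0007863 A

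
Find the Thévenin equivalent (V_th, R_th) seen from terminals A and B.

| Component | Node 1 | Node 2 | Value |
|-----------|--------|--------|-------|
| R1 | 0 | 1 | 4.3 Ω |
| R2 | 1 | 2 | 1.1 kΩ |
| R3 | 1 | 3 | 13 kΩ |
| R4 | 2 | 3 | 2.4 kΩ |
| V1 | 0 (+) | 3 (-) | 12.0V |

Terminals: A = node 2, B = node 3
Step 1 — V_th is the open-circuit voltage V_A - V_B (nothing connected across the terminals).
Nodal analysis, taking node 3 as the 0 V reference.
Source V1 fixes V_0 = 12 V.
KCL at each unknown node (sum of currents leaving = 0; resistances in Ω):
  Node 1: (V_1 - 12)/4.3 + (V_1 - V_2)/1100 + (V_1 - 0)/13000 = 0
  Node 2: (V_2 - V_1)/1100 + (V_2 - 0)/2400 = 0
Collecting terms (coefficients in siemens):
  0.2335·V_1 - 0.0009091·V_2 = 2.791
  0.001326·V_2 - 0.0009091·V_1 = 0
Determinant D = (0.2335)(0.001326) - (-0.0009091)(-0.0009091) = 0.0003088
V_1 = [(2.791)(0.001326) - (-0.0009091)(0)]/D = 11.98 V
V_2 = [(0.2335)(0) - (2.791)(-0.0009091)]/D = 8.216 V
V_th = V_2 - V_3 = 8.216 - 0 = 8.216 V
Step 2 — R_th: zero the source — replace V1 by a short circuit (node 3 merges into node 0) — and find the resistance seen between A (node 2) and B (node 0).
Reduce the network between node 2 (A) and node 0 (B) by series/parallel combination:
  Rp1 = R1 ‖ R3 (parallel, both between nodes 0 and 1) = 1/(1/4.3 + 1/13000) = 4.299 Ω
  Rs1 = R2 + Rp1 (series, joined only at node 1) = 1100 + 4.299 = 1104 Ω
  Rp2 = R4 ‖ Rs1 (parallel, both between nodes 0 and 2) = 1/(1/2400 + 1/1104) = 756.3 Ω
R_th = 756.3 Ω

Final answer: V_th = 8.216 V, R_th = 756.3 Ω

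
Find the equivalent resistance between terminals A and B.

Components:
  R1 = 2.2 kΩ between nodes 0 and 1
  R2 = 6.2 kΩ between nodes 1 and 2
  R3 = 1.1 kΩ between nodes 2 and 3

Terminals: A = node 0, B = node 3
Reduce the network between node 0 (A) and node 3 (B) by series/parallel combination:
  Rs1 = R1 + R2 (series, joined only at node 1) = 2200 + 6200 = 8400 Ω
  Rs2 = R3 + Rs1 (series, joined only at node 2) = 1100 + 8400 = 9500 Ω
R_eq = 9.5 kΩ

Final answer: 9.5 kΩ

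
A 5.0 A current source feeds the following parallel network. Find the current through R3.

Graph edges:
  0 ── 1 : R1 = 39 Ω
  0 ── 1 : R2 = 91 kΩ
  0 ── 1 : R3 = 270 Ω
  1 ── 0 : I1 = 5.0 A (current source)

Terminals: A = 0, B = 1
All resistors sit directly between nodes 0 and 1, so they are in parallel and share one voltage V; the full source current 5 A splits among them.
1/R_par = 1/39 + 1/91000 + 1/270 = 0.02936 S  =>  R_par = 34.06 Ω
V = I × R_par = 5 × 34.06 = 170.3 V
I_R3 = V/R3 = 170.3/270 = 0.6308 A

Final answer: 0.6308 A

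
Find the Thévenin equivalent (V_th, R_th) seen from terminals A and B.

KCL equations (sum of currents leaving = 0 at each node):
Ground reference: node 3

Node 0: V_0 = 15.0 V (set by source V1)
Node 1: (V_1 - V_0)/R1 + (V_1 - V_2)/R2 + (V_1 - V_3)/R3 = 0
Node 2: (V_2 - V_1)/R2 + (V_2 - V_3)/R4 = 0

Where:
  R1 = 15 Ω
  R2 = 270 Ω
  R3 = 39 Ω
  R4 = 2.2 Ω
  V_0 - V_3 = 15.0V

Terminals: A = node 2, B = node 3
Step 1 — V_th is the open-circuit voltage V_A - V_B (nothing connected across the terminals).
Nodal analysis, taking node 3 as the 0 V reference.
Source V1 fixes V_0 = 15 V.
KCL at each unknown node (sum of currents leaving = 0; resistances in Ω):
  Node 1: (V_1 - 15)/15 + (V_1 - V_2)/270 + (V_1 - 0)/39 = 0
  Node 2: (V_2 - V_1)/270 + (V_2 - 0)/2.2 = 0
Collecting terms (coefficients in siemens):
  0.09601·V_1 - 0.003704·V_2 = 1
  0.4582·V_2 - 0.003704·V_1 = 0
Determinant D = (0.09601)(0.4582) - (-0.003704)(-0.003704) = 0.04398
V_1 = [(1)(0.4582) - (-0.003704)(0)]/D = 10.42 V
V_2 = [(0.09601)(0) - (1)(-0.003704)]/D = 0.08421 V
V_th = V_2 - V_3 = 0.08421 - 0 = 0.08421 V
Step 2 — R_th: zero the source — replace V1 by a short circuit (node 3 merges into node 0) — and find the resistance seen between A (node 2) and B (node 0).
Reduce the network between node 2 (A) and node 0 (B) by series/parallel combination:
  Rp1 = R1 ‖ R3 (parallel, both between nodes 0 and 1) = 1/(1/15 + 1/39) = 10.83 Ω
  Rs1 = R2 + Rp1 (series, joined only at node 1) = 270 + 10.83 = 280.8 Ω
  Rp2 = R4 ‖ Rs1 (parallel, both between nodes 0 and 2) = 1/(1/2.2 + 1/280.8) = 2.183 Ω
R_th = 2.183 Ω

Final answer: V_th = 0.08421 V, R_th = 2.183 Ω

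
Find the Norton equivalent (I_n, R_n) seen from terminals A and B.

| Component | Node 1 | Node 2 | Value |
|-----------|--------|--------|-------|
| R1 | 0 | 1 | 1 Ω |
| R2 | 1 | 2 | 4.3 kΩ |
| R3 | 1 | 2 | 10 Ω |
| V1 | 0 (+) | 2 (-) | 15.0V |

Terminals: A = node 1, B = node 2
Find the Thévenin equivalent first; then I_n = V_th/R_th and R_n = R_th.
Step 1 — V_th is the open-circuit voltage V_A - V_B (nothing connected across the terminals).
Nodal analysis, taking node 2 as the 0 V reference.
Source V1 fixes V_0 = 15 V.
KCL at each unknown node (sum of currents leaving = 0; resistances in Ω):
  Node 1: (V_1 - 15)/1 + (V_1 - 0)/4300 + (V_1 - 0)/10 = 0
Collecting terms: 1.1 × V_1 = 15  =>  V_1 = 13.63 V
V_th = V_1 - V_2 = 13.63 - 0 = 13.63 V
Step 2 — R_th: zero the source — replace V1 by a short circuit (node 2 merges into node 0) — and find the resistance seen between A (node 1) and B (node 0).
Reduce the network between node 1 (A) and node 0 (B) by series/parallel combination:
  Rp1 = R1 ‖ R2 ‖ R3 (parallel, all between nodes 0 and 1) = 1/(1/1 + 1/4300 + 1/10) = 0.9089 Ω
R_th = 0.9089 Ω
I_n = V_th/R_th = 13.63/0.9089 = 15 A, and R_n = R_th = 0.9089 Ω

Final answer: I_n = 15 A, R_n = 0.9089 Ω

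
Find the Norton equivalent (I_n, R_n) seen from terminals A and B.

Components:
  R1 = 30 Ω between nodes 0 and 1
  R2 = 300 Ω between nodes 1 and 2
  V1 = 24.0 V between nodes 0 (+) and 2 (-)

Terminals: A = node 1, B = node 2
Find the Thévenin equivalent first; then I_n = V_th/R_th and R_n = R_th.
Step 1 — V_th is the open-circuit voltage V_A - V_B (nothing connected across the terminals).
Nodal analysis, taking node 2 as the 0 V reference.
Source V1 fixes V_0 = 24 V.
KCL at each unknown node (sum of currents leaving = 0; resistances in Ω):
  Node 1: (V_1 - 24)/30 + (V_1 - 0)/300 = 0
Collecting terms: 0.03667 × V_1 = 0.8  =>  V_1 = 21.82 V
V_th = V_1 - V_2 = 21.82 - 0 = 21.82 V
Step 2 — R_th: zero the source — replace V1 by a short circuit (node 2 merges into node 0) — and find the resistance seen between A (node 1) and B (node 0).
Reduce the network between node 1 (A) and node 0 (B) by series/parallel combination:
  Rp1 = R1 ‖ R2 (parallel, both between nodes 0 and 1) = 1/(1/30 + 1/300) = 27.27 Ω
R_th = 27.27 Ω
I_n = V_th/R_th = 21.82/27.27 = 0.8 A, and R_n = R_th = 27.27 Ω

Final answer: I_n = 0.8 A, R_n = 27.27 Ω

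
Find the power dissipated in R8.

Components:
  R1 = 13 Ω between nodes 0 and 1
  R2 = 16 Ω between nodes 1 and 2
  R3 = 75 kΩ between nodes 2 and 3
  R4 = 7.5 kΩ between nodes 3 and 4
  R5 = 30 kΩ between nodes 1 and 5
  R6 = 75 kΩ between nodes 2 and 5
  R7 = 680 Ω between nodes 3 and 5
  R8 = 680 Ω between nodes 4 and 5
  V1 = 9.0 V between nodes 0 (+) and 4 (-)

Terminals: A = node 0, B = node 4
Nodal analysis, taking node 4 as the 0 V reference.
Source V1 fixes V_0 = 9 V.
KCL at each unknown node (sum of currents leaving = 0; resistances in Ω):
  Node 1: (V_1 - 9)/13 + (V_1 - V_2)/16 + (V_1 - V_5)/30000 = 0
  Node 2: (V_2 - V_1)/16 + (V_2 - V_3)/75000 + (V_2 - V_5)/75000 = 0
  Node 3: (V_3 - V_2)/75000 + (V_3 - 0)/7500 + (V_3 - V_5)/680 = 0
  Node 5: (V_5 - V_1)/30000 + (V_5 - V_2)/75000 + (V_5 - V_3)/680 + (V_5 - 0)/680 = 0
Collecting terms (coefficients in siemens):
  0.1395·V_1 - 0.0625·V_2 - 0.00003333·V_5 = 0.6923
  0.06253·V_2 - 0.0625·V_1 - 0.00001333·V_3 - 0.00001333·V_5 = 0
  0.001617·V_3 - 0.00001333·V_2 - 0.001471·V_5 = 0
  0.002988·V_5 - 0.00003333·V_1 - 0.00001333·V_2 - 0.001471·V_3 = 0
Solving these 4 simultaneous equations (Gaussian elimination) gives:
  V_1 = 8.993 V, V_2 = 8.99 V, V_3 = 0.3653 V, V_5 = 0.3203 V
I_R8 = (V_4 - V_5)/R8 = (0 - 0.3203)/680 = -0.000471 A
P_R8 = I_R8² × R8 = (-0.000471)² × 680 = 0.0001508 W

Final answer: 0.0001508 W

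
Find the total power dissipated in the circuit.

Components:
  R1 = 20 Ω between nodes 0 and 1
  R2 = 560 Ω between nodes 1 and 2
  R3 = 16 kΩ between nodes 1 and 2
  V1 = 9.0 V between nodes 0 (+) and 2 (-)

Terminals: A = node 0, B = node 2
Nodal analysis, taking node 2 as the 0 V reference.
Source V1 fixes V_0 = 9 V.
KCL at each unknown node (sum of currents leaving = 0; resistances in Ω):
  Node 1: (V_1 - 9)/20 + (V_1 - 0)/560 + (V_1 - 0)/16000 = 0
Collecting terms: 0.05185 × V_1 = 0.45  =>  V_1 = 8.679 V
Power in each resistor, P = (ΔV)²/R:
  P_R1 = (9 - 8.679)²/20 = 0.005146 W
  P_R2 = (8.679 - 0)²/560 = 0.1345 W
  P_R3 = (8.679 - 0)²/16000 = 0.004708 W
P_total = P_R1 + P_R2 + P_R3 = 0.1444 W

Final answer: 0.1444 W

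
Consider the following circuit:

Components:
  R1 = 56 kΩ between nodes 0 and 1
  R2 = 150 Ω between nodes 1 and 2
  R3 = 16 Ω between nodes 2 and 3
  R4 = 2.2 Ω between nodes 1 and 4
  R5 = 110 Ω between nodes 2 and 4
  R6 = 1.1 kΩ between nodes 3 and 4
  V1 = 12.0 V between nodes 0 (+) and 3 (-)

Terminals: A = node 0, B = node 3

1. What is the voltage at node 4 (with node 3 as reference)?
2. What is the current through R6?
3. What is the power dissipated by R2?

Nodal analysis, taking node 3 as the 0 V reference.
Source V1 fixes V_0 = 12 V.
KCL at each unknown node (sum of currents leaving = 0; resistances in Ω):
  Node 1: (V_1 - 12)/56000 + (V_1 - V_2)/150 + (V_1 - V_4)/2.2 = 0
  Node 2: (V_2 - V_1)/150 + (V_2 - 0)/16 + (V_2 - V_4)/110 = 0
  Node 4: (V_4 - V_1)/2.2 + (V_4 - V_2)/110 + (V_4 - 0)/1100 = 0
Collecting terms (coefficients in siemens):
  0.4612·V_1 - 0.006667·V_2 - 0.4545·V_4 = 0.0002143
  0.07826·V_2 - 0.006667·V_1 - 0.009091·V_4 = 0
  0.4645·V_4 - 0.4545·V_1 - 0.009091·V_2 = 0
Solving these 3 simultaneous equations (Gaussian elimination) gives:
  V_1 = 0.01603 V, V_2 = 0.003195 V, V_4 = 0.01575 V
Part 1:
  Read off the nodal solution: V_4 = 0.01575 V
Part 2:
  I_R6 = (V_3 - V_4)/R6 = (0 - 0.01575)/1100 = -0.00001432 A
  Magnitude: I_R6 = 0.00001432 A
Part 3:
  I_R2 = (V_1 - V_2)/R2 = (0.01603 - 0.003195)/150 = 0.00008557 A
  P_R2 = I_R2² × R2 = (0.00008557)² × 150 = 0.000001098 W

Final answers:
1. V_4 = 0.01575 V
2. I_R6 = 1.432e-05 A
3. P_R2 = 1.098e-06 W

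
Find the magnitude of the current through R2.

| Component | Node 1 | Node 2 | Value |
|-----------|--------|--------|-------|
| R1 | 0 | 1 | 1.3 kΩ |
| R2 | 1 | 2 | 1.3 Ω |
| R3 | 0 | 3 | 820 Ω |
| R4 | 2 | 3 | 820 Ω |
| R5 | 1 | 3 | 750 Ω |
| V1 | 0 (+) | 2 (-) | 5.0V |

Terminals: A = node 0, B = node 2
Nodal analysis, taking node 2 as the 0 V reference.
Source V1 fixes V_0 = 5 V.
KCL at each unknown node (sum of currents leaving = 0; resistances in Ω):
  Node 1: (V_1 - 5)/1300 + (V_1 - 0)/1.3 + (V_1 - V_3)/750 = 0
  Node 3: (V_3 - 5)/820 + (V_3 - 0)/820 + (V_3 - V_1)/750 = 0
Collecting terms (coefficients in siemens):
  0.7713·V_1 - 0.001333·V_3 = 0.003846
  0.003772·V_3 - 0.001333·V_1 = 0.006098
Determinant D = (0.7713)(0.003772) - (-0.001333)(-0.001333) = 0.002908
V_1 = [(0.003846)(0.003772) - (-0.001333)(0.006098)]/D = 0.007785 V
V_3 = [(0.7713)(0.006098) - (0.003846)(-0.001333)]/D = 1.619 V
I_R2 = (V_1 - V_2)/R2 = (0.007785 - 0)/1.3 = 0.005989 A
|I_R2| = 0.005989 A

Final answer: |I_R2| = 0.005989 A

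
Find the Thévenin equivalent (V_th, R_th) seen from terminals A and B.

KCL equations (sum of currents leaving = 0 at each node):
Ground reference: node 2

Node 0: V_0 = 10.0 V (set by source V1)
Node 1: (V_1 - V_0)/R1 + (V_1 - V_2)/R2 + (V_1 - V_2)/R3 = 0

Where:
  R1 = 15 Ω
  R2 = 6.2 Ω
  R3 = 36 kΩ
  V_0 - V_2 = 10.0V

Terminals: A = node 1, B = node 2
Step 1 — V_th is the open-circuit voltage V_A - V_B (nothing connected across the terminals).
Nodal analysis, taking node 2 as the 0 V reference.
Source V1 fixes V_0 = 10 V.
KCL at each unknown node (sum of currents leaving = 0; resistances in Ω):
  Node 1: (V_1 - 10)/15 + (V_1 - 0)/6.2 + (V_1 - 0)/36000 = 0
Collecting terms: 0.228 × V_1 = 0.6667  =>  V_1 = 2.924 V
V_th = V_1 - V_2 = 2.924 - 0 = 2.924 V
Step 2 — R_th: zero the source — replace V1 by a short circuit (node 2 merges into node 0) — and find the resistance seen between A (node 1) and B (node 0).
Reduce the network between node 1 (A) and node 0 (B) by series/parallel combination:
  Rp1 = R1 ‖ R2 ‖ R3 (parallel, all between nodes 0 and 1) = 1/(1/15 + 1/6.2 + 1/36000) = 4.386 Ω
R_th = 4.386 Ω

Final answer: V_th = 2.924 V, R_th = 4.386 Ω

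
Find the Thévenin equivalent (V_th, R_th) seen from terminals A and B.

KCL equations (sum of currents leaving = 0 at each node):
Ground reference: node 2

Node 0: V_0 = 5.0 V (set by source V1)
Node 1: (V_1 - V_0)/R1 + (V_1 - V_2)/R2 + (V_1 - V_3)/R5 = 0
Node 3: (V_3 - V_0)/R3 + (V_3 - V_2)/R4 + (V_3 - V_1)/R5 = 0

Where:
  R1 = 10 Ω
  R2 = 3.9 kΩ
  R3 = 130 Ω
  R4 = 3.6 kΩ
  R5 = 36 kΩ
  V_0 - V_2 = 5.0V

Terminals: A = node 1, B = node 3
Step 1 — V_th is the open-circuit voltage V_A - V_B (nothing connected across the terminals).
Nodal analysis, taking node 2 as the 0 V reference.
Source V1 fixes V_0 = 5 V.
KCL at each unknown node (sum of currents leaving = 0; resistances in Ω):
  Node 1: (V_1 - 5)/10 + (V_1 - 0)/3900 + (V_1 - V_3)/36000 = 0
  Node 3: (V_3 - 5)/130 + (V_3 - 0)/3600 + (V_3 - V_1)/36000 = 0
Collecting terms (coefficients in siemens):
  0.1003·V_1 - 0.00002778·V_3 = 0.5
  0.007998·V_3 - 0.00002778·V_1 = 0.03846
Determinant D = (0.1003)(0.007998) - (-0.00002778)(-0.00002778) = 0.0008021
V_1 = [(0.5)(0.007998) - (-0.00002778)(0.03846)]/D = 4.987 V
V_3 = [(0.1003)(0.03846) - (0.5)(-0.00002778)]/D = 4.826 V
V_th = V_1 - V_3 = 4.987 - 4.826 = 0.1609 V
Step 2 — R_th: zero the source — replace V1 by a short circuit (node 2 merges into node 0) — and find the resistance seen between A (node 1) and B (node 3).
Reduce the network between node 1 (A) and node 3 (B) by series/parallel combination:
  Rp1 = R1 ‖ R2 (parallel, both between nodes 0 and 1) = 1/(1/10 + 1/3900) = 9.974 Ω
  Rp2 = R3 ‖ R4 (parallel, both between nodes 0 and 3) = 1/(1/130 + 1/3600) = 125.5 Ω
  Rs1 = Rp1 + Rp2 (series, joined only at node 0) = 9.974 + 125.5 = 135.4 Ω
  Rp3 = R5 ‖ Rs1 (parallel, both between nodes 1 and 3) = 1/(1/36000 + 1/135.4) = 134.9 Ω
R_th = 134.9 Ω

Final answer: V_th = 0.1609 V, R_th = 134.9 Ω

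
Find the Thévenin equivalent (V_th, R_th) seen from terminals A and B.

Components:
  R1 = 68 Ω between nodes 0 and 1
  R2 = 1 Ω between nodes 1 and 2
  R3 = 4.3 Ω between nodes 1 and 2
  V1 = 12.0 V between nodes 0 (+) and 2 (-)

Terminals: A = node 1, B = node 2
Step 1 — V_th is the open-circuit voltage V_A - V_B (nothing connected across the terminals).
Nodal analysis, taking node 2 as the 0 V reference.
Source V1 fixes V_0 = 12 V.
KCL at each unknown node (sum of currents leaving = 0; resistances in Ω):
  Node 1: (V_1 - 12)/68 + (V_1 - 0)/1 + (V_1 - 0)/4.3 = 0
Collecting terms: 1.247 × V_1 = 0.1765  =>  V_1 = 0.1415 V
V_th = V_1 - V_2 = 0.1415 - 0 = 0.1415 V
Step 2 — R_th: zero the source — replace V1 by a short circuit (node 2 merges into node 0) — and find the resistance seen between A (node 1) and B (node 0).
Reduce the network between node 1 (A) and node 0 (B) by series/parallel combination:
  Rp1 = R1 ‖ R2 ‖ R3 (parallel, all between nodes 0 and 1) = 1/(1/68 + 1/1 + 1/4.3) = 0.8018 Ω
R_th = 0.8018 Ω

Final answer: V_th = 0.1415 V, R_th = 0.8018 Ω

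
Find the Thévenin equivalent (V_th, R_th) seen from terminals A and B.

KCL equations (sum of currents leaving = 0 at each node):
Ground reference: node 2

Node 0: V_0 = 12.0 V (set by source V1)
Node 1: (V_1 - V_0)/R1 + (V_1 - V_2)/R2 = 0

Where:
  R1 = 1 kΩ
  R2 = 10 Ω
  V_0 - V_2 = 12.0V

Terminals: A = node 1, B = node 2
Step 1 — V_th is the open-circuit voltage V_A - V_B (nothing connected across the terminals).
Nodal analysis, taking node 2 as the 0 V reference.
Source V1 fixes V_0 = 12 V.
KCL at each unknown node (sum of currents leaving = 0; resistances in Ω):
  Node 1: (V_1 - 12)/1000 + (V_1 - 0)/10 = 0
Collecting terms: 0.101 × V_1 = 0.012  =>  V_1 = 0.1188 V
V_th = V_1 - V_2 = 0.1188 - 0 = 0.1188 V
Step 2 — R_th: zero the source — replace V1 by a short circuit (node 2 merges into node 0) — and find the resistance seen between A (node 1) and B (node 0).
Reduce the network between node 1 (A) and node 0 (B) by series/parallel combination:
  Rp1 = R1 ‖ R2 (parallel, both between nodes 0 and 1) = 1/(1/1000 + 1/10) = 9.901 Ω
R_th = 9.901 Ω

Final answer: V_th = 0.1188 V, R_th = 9.901 Ω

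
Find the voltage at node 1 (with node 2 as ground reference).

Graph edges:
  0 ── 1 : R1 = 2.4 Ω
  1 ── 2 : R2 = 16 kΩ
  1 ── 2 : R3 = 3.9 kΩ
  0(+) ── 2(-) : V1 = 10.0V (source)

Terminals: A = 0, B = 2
Nodal analysis, taking node 2 as the 0 V reference.
Source V1 fixes V_0 = 10 V.
KCL at each unknown node (sum of currents leaving = 0; resistances in Ω):
  Node 1: (V_1 - 10)/2.4 + (V_1 - 0)/16000 + (V_1 - 0)/3900 = 0
Collecting terms: 0.417 × V_1 = 4.167  =>  V_1 = 9.992 V
The requested potential is V_1 = 9.992 V.

Final answer: V_1 = 9.992 V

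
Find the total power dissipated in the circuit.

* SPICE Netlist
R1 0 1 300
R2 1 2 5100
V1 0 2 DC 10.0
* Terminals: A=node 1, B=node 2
Nodal analysis, taking node 2 as the 0 V reference.
Source V1 fixes V_0 = 10 V.
KCL at each unknown node (sum of currents leaving = 0; resistances in Ω):
  Node 1: (V_1 - 10)/300 + (V_1 - 0)/5100 = 0
Collecting terms: 0.003529 × V_1 = 0.03333  =>  V_1 = 9.444 V
Power in each resistor, P = (ΔV)²/R:
  P_R1 = (10 - 9.444)²/300 = 0.001029 W
  P_R2 = (9.444 - 0)²/5100 = 0.01749 W
P_total = P_R1 + P_R2 = 0.01852 W

Final answer: 0.01852 W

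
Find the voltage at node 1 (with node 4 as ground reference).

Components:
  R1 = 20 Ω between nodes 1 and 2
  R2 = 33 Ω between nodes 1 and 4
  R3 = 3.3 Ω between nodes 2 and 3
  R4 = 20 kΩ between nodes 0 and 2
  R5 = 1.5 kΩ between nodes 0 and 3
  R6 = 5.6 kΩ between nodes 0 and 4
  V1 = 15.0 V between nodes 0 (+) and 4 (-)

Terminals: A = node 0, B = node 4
Nodal analysis, taking node 4 as the 0 V reference.
Source V1 fixes V_0 = 15 V.
KCL at each unknown node (sum of currents leaving = 0; resistances in Ω):
  Node 1: (V_1 - V_2)/20 + (V_1 - 0)/33 = 0
  Node 2: (V_2 - V_1)/20 + (V_2 - V_3)/3.3 + (V_2 - 15)/20000 = 0
  Node 3: (V_3 - V_2)/3.3 + (V_3 - 15)/1500 = 0
Collecting terms (coefficients in siemens):
  0.0803·V_1 - 0.05·V_2 = 0
  0.3531·V_2 - 0.05·V_1 - 0.303·V_3 = 0.00075
  0.3037·V_3 - 0.303·V_2 = 0.01
Solving these 3 simultaneous equations (Gaussian elimination) gives:
  V_1 = 0.3411 V, V_2 = 0.5478 V, V_3 = 0.5795 V
The requested potential is V_1 = 0.3411 V.

Final answer: V_1 = 0.3411 V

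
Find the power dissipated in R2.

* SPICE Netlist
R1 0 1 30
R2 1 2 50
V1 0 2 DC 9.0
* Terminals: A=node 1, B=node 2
Nodal analysis, taking node 2 as the 0 V reference.
Source V1 fixes V_0 = 9 V.
KCL at each unknown node (sum of currents leaving = 0; resistances in Ω):
  Node 1: (V_1 - 9)/30 + (V_1 - 0)/50 = 0
Collecting terms: 0.05333 × V_1 = 0.3  =>  V_1 = 5.625 V
I_R2 = (V_1 - V_2)/R2 = (5.625 - 0)/50 = 0.1125 A
P_R2 = I_R2² × R2 = (0.1125)² × 50 = 0.6328 W

Final answer: 0.6328 W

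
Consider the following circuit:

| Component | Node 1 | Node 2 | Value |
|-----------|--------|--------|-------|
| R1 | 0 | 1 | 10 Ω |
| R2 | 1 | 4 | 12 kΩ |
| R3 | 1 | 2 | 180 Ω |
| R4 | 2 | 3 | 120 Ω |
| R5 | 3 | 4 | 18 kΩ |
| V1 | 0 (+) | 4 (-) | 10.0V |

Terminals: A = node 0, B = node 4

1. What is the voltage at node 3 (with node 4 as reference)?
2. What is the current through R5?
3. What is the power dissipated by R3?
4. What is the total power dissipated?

Nodal analysis, taking node 4 as the 0 V reference.
Source V1 fixes V_0 = 10 V.
KCL at each unknown node (sum of currents leaving = 0; resistances in Ω):
  Node 1: (V_1 - 10)/10 + (V_1 - 0)/12000 + (V_1 - V_2)/180 = 0
  Node 2: (V_2 - V_1)/180 + (V_2 - V_3)/120 = 0
  Node 3: (V_3 - V_2)/120 + (V_3 - 0)/18000 = 0
Collecting terms (coefficients in siemens):
  0.1056·V_1 - 0.005556·V_2 = 1
  0.01389·V_2 - 0.005556·V_1 - 0.008333·V_3 = 0
  0.008389·V_3 - 0.008333·V_2 = 0
Solving these 3 simultaneous equations (Gaussian elimination) gives:
  V_1 = 9.986 V, V_2 = 9.888 V, V_3 = 9.823 V
Part 1:
  Read off the nodal solution: V_3 = 9.823 V
Part 2:
  I_R5 = (V_3 - V_4)/R5 = (9.823 - 0)/18000 = 0.0005457 A
  Magnitude: I_R5 = 0.0005457 A
Part 3:
  I_R3 = (V_1 - V_2)/R3 = (9.986 - 9.888)/180 = 0.0005457 A
  P_R3 = I_R3² × R3 = (0.0005457)² × 180 = 0.0000536 W
Part 4:
  Power in each resistor, P = (ΔV)²/R:
    P_R1 = (10 - 9.986)²/10 = 0.00001899 W
    P_R2 = (9.986 - 0)²/12000 = 0.00831 W
    P_R3 = (9.986 - 9.888)²/180 = 0.0000536 W
    P_R4 = (9.888 - 9.823)²/120 = 0.00003573 W
    P_R5 = (9.823 - 0)²/18000 = 0.00536 W
  P_total = P_R1 + P_R2 + P_R3 + P_R4 + P_R5 = 0.01378 W

Final answers:
1. V_3 = 9.823 V
2. I_R5 = 0.0005457 A
3. P_R3 = 5.36e-05 W
4. P_total = 0.01378 W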